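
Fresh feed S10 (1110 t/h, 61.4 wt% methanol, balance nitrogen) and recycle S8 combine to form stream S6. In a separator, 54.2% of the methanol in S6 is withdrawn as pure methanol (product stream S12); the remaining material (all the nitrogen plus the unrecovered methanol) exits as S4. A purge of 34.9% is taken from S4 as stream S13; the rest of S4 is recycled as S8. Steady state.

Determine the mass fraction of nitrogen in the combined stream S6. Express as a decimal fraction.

nitrogen enters only via S10 and leaves only via the purge: 1110×0.386 = 0.349×(nitrogen in S4), and the separator passes all nitrogen, so nitrogen in S6 = nitrogen in S4 = 1227.7 t/h.
methanol in S6: m_A = 1110×0.614 + (1−0.349)·(1−0.542)·m_A, so m_A = 681.54/0.7018 = 971.07 t/h.
S6 = 971.07 + 1227.7 = 2198.8 t/h.
nitrogen fraction in S6 = 1227.7/2198.8 = 0.558.

0.558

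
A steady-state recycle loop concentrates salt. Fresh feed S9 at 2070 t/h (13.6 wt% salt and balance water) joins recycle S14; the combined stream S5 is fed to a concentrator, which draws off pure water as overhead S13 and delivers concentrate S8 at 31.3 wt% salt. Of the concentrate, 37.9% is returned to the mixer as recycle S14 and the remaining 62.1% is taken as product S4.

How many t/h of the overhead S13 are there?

1171 t/h

Overall salt balance (none leaves overhead): salt in fresh feed = salt in product, i.e. 2070×0.136 = (1−0.379)·S8·0.313.
S8 = 281.52/(0.313×0.621) = 1448.3 t/h.
Recycle S14 = 0.379×1448.3 = 548.92 t/h.
Combined feed S5 = 2070 + 548.92 = 2618.9 t/h.
Overhead S13 = S5 − S8 = 2618.9 − 1448.3 = 1170.6 t/h.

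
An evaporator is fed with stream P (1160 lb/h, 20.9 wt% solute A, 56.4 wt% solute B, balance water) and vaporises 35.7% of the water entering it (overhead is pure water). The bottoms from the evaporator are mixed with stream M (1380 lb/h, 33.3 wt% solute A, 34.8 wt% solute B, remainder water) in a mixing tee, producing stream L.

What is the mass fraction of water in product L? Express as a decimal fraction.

0.249

Vapour removed = 0.357×0.227×1160 = 94.005 lb/h; concentrate = 1066 lb/h.
water reaching the mixer = 169.31 (from concentrate) + 1380×0.319 = 609.53 lb/h.
Product flow = 1066 + 1380 = 2446 lb/h; water fraction = 0.249.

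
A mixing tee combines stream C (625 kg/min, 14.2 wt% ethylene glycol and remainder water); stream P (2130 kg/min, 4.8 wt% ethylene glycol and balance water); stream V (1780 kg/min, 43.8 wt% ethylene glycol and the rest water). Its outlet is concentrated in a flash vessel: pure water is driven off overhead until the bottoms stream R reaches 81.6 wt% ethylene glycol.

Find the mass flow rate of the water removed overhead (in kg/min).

ethylene glycol entering = 625×0.142 + 2130×0.048 + 1780×0.438 = 970.63 kg/min.
All ethylene glycol reports to R, so R = 970.63/0.816 = 1189.5 kg/min.
Total feed = 4535 kg/min; overhead = 4535 − 1189.5 = 3345.5 kg/min.

3346 kg/min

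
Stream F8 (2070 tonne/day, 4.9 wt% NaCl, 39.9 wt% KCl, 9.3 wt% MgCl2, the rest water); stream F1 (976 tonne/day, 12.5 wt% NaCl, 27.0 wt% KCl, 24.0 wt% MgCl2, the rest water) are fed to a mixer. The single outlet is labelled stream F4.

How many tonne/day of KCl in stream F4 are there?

KCl out = KCl in = 2070×0.399 + 976×0.270 = 1089.5 tonne/day.

1089 tonne/day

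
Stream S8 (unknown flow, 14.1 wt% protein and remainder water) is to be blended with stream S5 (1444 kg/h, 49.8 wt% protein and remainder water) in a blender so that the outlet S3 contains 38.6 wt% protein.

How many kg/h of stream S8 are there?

Let S8 be the unknown flow. Total out = 1444 + S8.
protein balance: 719.11 + 0.141·S8 = 0.386·(1444 + S8)
(0.141 − 0.386)·S8 = 0.386×1444 − 719.11 = -161.73
S8 = -161.73 / -0.245 = 660.11 kg/h

660.1 kg/h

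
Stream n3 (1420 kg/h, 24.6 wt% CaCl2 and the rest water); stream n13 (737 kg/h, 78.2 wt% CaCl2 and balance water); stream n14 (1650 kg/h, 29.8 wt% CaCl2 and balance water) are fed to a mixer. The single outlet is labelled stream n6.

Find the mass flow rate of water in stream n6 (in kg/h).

2390 kg/h

water out = water in = 1420×0.754 + 737×0.218 + 1650×0.702 = 2389.6 kg/h.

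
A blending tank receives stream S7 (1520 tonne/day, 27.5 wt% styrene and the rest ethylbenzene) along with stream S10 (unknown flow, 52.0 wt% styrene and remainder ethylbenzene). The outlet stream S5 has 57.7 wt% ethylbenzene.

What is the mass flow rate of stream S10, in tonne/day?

2319 tonne/day

Let S10 be the unknown flow. Total out = 1520 + S10.
ethylbenzene balance: 1102 + 0.480·S10 = 0.577·(1520 + S10)
(0.480 − 0.577)·S10 = 0.577×1520 − 1102 = -224.96
S10 = -224.96 / -0.097 = 2319.2 tonne/day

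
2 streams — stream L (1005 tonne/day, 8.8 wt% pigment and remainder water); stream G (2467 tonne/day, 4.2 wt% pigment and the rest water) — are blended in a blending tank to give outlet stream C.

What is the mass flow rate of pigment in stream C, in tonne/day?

192.1 tonne/day

pigment out = pigment in = 1005×0.088 + 2467×0.042 = 192.05 tonne/day.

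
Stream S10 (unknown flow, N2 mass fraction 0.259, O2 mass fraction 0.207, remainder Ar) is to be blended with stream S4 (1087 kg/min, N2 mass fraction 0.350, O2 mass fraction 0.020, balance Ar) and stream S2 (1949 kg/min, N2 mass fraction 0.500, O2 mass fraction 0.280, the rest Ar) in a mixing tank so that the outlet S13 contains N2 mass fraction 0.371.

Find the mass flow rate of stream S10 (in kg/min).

Let S10 be the unknown flow. Total out = 3036 + S10.
N2 balance: 1355 + 0.259·S10 = 0.371·(3036 + S10)
(0.259 − 0.371)·S10 = 0.371×3036 − 1355 = -228.59
S10 = -228.59 / -0.112 = 2041 kg/min

2041 kg/min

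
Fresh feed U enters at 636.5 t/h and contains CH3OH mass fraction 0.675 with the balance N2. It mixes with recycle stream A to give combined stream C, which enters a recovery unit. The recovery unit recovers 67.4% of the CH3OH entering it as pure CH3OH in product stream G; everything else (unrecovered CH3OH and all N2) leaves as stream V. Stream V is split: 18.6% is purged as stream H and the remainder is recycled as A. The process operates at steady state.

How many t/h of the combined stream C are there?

N2 enters only via U and leaves only via the purge: 636.5×0.325 = 0.186×(N2 in V), and the recovery unit passes all N2, so N2 in C = N2 in V = 1112.2 t/h.
CH3OH in C: m_A = 636.5×0.675 + (1−0.186)·(1−0.674)·m_A, so m_A = 429.64/0.7346 = 584.83 t/h.
C = 584.83 + 1112.2 = 1697 t/h.

1697 t/h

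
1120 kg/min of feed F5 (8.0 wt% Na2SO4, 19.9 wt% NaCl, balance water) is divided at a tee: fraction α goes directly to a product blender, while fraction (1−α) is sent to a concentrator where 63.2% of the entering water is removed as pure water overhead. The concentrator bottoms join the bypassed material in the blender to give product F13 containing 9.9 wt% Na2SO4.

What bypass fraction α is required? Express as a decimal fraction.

All 1120×0.080 = 89.6 kg/min of Na2SO4 reaches F13, so F13 = 89.6/0.099 = 905.05 kg/min and vapour = 214.95 kg/min.
The evaporator receives (1−α)·1120 of feed at 0.721 water and removes 0.632 of that water:
0.632×0.721×(1−α)×1120 = 214.95
(1−α) = 214.95/510.35 = 0.4212;  α = 0.5788.

0.579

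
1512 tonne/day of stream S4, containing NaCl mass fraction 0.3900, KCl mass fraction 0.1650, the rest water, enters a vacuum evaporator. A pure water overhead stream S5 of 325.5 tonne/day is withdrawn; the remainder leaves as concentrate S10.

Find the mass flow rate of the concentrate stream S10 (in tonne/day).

1186 tonne/day

Concentrate = 1512 − 325.5 = 1186.5 tonne/day.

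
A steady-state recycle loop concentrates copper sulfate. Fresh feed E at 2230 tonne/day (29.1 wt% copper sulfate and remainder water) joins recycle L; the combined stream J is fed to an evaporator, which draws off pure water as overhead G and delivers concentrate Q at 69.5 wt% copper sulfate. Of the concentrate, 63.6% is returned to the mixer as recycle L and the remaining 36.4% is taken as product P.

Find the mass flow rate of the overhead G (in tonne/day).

Overall copper sulfate balance (none leaves overhead): copper sulfate in fresh feed = copper sulfate in product, i.e. 2230×0.291 = (1−0.636)·Q·0.695.
Q = 648.93/(0.695×0.364) = 2565.1 tonne/day.
Recycle L = 0.636×2565.1 = 1631.4 tonne/day.
Combined feed J = 2230 + 1631.4 = 3861.4 tonne/day.
Overhead G = J − Q = 3861.4 − 2565.1 = 1296.3 tonne/day.

1296 tonne/day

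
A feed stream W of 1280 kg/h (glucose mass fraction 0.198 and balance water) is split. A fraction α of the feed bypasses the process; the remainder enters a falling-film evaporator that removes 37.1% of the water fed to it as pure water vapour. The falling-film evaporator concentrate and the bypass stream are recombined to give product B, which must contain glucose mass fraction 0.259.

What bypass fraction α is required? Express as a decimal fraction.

0.208

All 1280×0.198 = 253.44 kg/h of glucose reaches B, so B = 253.44/0.259 = 978.53 kg/h and vapour = 301.47 kg/h.
The evaporator receives (1−α)·1280 of feed at 0.802 water and removes 0.371 of that water:
0.371×0.802×(1−α)×1280 = 301.47
(1−α) = 301.47/380.85 = 0.7916;  α = 0.2084.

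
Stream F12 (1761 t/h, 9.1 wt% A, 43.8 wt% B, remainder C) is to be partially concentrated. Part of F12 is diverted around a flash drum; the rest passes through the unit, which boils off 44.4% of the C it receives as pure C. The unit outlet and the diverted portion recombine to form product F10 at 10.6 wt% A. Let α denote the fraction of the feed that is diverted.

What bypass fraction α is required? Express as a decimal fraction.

0.323

All 1761×0.091 = 160.25 t/h of A reaches F10, so F10 = 160.25/0.106 = 1511.8 t/h and vapour = 249.2 t/h.
The evaporator receives (1−α)·1761 of feed at 0.471 C and removes 0.444 of that C:
0.444×0.471×(1−α)×1761 = 249.2
(1−α) = 249.2/368.27 = 0.6767;  α = 0.3233.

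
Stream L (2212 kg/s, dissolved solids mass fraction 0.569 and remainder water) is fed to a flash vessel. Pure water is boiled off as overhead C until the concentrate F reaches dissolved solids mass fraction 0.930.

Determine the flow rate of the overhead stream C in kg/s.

858.6 kg/s

dissolved solids is conserved: 2212×0.569 = 1258.6 kg/s all reports to the concentrate.
Concentrate = 1258.6/(target fraction) = 1353.4 kg/s.
Overhead = 2212 − 1353.4 = 858.64 kg/s.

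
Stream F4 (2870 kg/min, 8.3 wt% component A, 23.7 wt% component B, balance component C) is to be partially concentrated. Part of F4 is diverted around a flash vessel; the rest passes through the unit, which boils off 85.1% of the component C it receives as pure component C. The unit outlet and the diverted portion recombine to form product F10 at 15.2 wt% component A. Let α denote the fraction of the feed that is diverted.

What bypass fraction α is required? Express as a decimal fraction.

All 2870×0.083 = 238.21 kg/min of component A reaches F10, so F10 = 238.21/0.152 = 1567.2 kg/min and vapour = 1302.8 kg/min.
The evaporator receives (1−α)·2870 of feed at 0.680 component C and removes 0.851 of that component C:
0.851×0.680×(1−α)×2870 = 1302.8
(1−α) = 1302.8/1660.8 = 0.7845;  α = 0.2155.

0.216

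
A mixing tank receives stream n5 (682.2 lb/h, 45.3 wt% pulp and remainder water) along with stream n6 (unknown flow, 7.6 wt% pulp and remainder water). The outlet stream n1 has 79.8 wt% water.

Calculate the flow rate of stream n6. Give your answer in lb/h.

1359 lb/h

Let n6 be the unknown flow. Total out = 682.2 + n6.
water balance: 373.16 + 0.924·n6 = 0.798·(682.2 + n6)
(0.924 − 0.798)·n6 = 0.798×682.2 − 373.16 = 171.23
n6 = 171.23 / 0.126 = 1359 lb/h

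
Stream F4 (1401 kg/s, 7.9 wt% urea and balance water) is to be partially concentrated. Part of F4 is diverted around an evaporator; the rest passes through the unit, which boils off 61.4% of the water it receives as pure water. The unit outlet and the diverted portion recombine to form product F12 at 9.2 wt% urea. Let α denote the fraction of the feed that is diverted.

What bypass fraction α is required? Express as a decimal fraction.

All 1401×0.079 = 110.68 kg/s of urea reaches F12, so F12 = 110.68/0.092 = 1203 kg/s and vapour = 197.97 kg/s.
The evaporator receives (1−α)·1401 of feed at 0.921 water and removes 0.614 of that water:
0.614×0.921×(1−α)×1401 = 197.97
(1−α) = 197.97/792.26 = 0.2499;  α = 0.7501.

0.750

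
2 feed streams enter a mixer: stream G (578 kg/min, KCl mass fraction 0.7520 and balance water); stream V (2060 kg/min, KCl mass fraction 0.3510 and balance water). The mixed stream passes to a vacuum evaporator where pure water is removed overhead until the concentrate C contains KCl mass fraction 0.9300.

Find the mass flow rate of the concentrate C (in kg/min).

KCl entering = 578×0.752 + 2060×0.351 = 1157.7 kg/min.
All KCl reports to C, so C = 1157.7/0.930 = 1244.9 kg/min.

1245 kg/min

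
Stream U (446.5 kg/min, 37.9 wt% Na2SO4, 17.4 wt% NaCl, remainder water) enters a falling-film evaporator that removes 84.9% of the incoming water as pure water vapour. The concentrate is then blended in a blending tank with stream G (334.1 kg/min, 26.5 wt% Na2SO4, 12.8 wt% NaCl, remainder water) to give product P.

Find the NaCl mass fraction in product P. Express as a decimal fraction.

0.197

Vapour removed = 0.849×0.447×446.5 = 169.45 kg/min; concentrate = 277.05 kg/min.
NaCl reaching the mixer = 77.691 (from concentrate) + 334.1×0.128 = 120.46 kg/min.
Product flow = 277.05 + 334.1 = 611.15 kg/min; NaCl fraction = 0.197.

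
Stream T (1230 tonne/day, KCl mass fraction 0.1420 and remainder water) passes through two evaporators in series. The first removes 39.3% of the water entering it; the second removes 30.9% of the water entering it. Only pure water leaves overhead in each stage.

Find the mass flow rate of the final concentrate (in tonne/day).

water in feed = 1230×0.858 = 1055.3 tonne/day.
After stage 1: water left = (1−0.393)×1055.3 = 640.59; stream total = 815.25 tonne/day.
After stage 2: water left = (1−0.309)×640.59 = 442.65; final concentrate = 617.31 tonne/day.

617.3 tonne/day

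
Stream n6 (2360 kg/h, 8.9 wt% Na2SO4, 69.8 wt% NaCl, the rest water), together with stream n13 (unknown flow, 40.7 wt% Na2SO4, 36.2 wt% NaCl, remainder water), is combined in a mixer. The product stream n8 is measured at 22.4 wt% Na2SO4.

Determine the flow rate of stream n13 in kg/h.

1741 kg/h

Let n13 be the unknown flow. Total out = 2360 + n13.
Na2SO4 balance: 210.04 + 0.407·n13 = 0.224·(2360 + n13)
(0.407 − 0.224)·n13 = 0.224×2360 − 210.04 = 318.6
n13 = 318.6 / 0.183 = 1741 kg/h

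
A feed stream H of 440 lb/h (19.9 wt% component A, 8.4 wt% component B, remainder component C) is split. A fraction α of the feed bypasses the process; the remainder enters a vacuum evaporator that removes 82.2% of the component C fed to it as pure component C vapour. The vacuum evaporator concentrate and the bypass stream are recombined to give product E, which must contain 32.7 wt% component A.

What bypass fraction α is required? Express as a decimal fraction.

All 440×0.199 = 87.56 lb/h of component A reaches E, so E = 87.56/0.327 = 267.77 lb/h and vapour = 172.23 lb/h.
The evaporator receives (1−α)·440 of feed at 0.717 component C and removes 0.822 of that component C:
0.822×0.717×(1−α)×440 = 172.23
(1−α) = 172.23/259.32 = 0.6642;  α = 0.3358.

0.336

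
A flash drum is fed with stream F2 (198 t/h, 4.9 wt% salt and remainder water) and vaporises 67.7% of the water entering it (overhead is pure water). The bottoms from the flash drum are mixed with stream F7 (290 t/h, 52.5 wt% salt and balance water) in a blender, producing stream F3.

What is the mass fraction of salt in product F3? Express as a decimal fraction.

0.449

Vapour removed = 0.677×0.951×198 = 127.48 t/h; concentrate = 70.522 t/h.
salt reaching the mixer = 9.702 (from concentrate) + 290×0.525 = 161.95 t/h.
Product flow = 70.522 + 290 = 360.52 t/h; salt fraction = 0.449.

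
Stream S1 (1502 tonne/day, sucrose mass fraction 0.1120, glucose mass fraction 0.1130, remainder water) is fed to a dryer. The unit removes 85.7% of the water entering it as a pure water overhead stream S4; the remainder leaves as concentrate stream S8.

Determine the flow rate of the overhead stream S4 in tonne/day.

water entering = 1502×0.775 = 1164 tonne/day; overhead removed = 0.857×1164 = 997.59 tonne/day.

997.6 tonne/day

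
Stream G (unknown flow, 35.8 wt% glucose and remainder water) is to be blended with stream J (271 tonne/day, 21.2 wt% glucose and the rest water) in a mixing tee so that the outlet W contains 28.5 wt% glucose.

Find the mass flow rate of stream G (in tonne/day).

Let G be the unknown flow. Total out = 271 + G.
glucose balance: 57.452 + 0.358·G = 0.285·(271 + G)
(0.358 − 0.285)·G = 0.285×271 − 57.452 = 19.783
G = 19.783 / 0.073 = 271 tonne/day

271 tonne/day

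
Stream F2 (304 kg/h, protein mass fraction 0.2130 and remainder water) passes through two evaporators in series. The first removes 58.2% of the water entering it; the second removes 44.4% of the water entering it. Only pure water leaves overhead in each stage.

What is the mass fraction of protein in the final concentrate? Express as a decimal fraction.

0.5380

water in feed = 304×0.787 = 239.25 kg/h.
After stage 1: water left = (1−0.582)×239.25 = 100.01; stream total = 164.76 kg/h.
After stage 2: water left = (1−0.444)×100.01 = 55.603; final concentrate = 120.36 kg/h.
protein fraction = 64.752/120.36 = 0.5380.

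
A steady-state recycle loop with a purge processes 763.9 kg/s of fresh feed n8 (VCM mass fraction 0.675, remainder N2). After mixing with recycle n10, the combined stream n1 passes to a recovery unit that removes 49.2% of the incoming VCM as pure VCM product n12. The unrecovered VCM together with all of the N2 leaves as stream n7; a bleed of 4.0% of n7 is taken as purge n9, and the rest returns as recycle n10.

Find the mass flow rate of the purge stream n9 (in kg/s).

268.7 kg/s

N2 enters only via n8 and leaves only via the purge: 763.9×0.325 = 0.040×(N2 in n7), and the recovery unit passes all N2, so N2 in n1 = N2 in n7 = 6206.7 kg/s.
VCM in n1: m_A = 763.9×0.675 + (1−0.040)·(1−0.492)·m_A, so m_A = 515.63/0.5123 = 1006.5 kg/s.
n7 = (1−0.492)×1006.5 + 6206.7 = 6718 kg/s.
Purge n9 = 0.040×6718 = 268.72 kg/s.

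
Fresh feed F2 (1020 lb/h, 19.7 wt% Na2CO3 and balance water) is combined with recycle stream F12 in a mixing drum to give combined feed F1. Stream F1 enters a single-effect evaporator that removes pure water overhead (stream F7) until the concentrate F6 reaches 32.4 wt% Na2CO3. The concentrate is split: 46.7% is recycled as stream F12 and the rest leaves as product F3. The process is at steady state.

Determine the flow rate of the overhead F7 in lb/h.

Overall Na2CO3 balance (none leaves overhead): Na2CO3 in fresh feed = Na2CO3 in product, i.e. 1020×0.197 = (1−0.467)·F6·0.324.
F6 = 200.94/(0.324×0.533) = 1163.6 lb/h.
Recycle F12 = 0.467×1163.6 = 543.39 lb/h.
Combined feed F1 = 1020 + 543.39 = 1563.4 lb/h.
Overhead F7 = F1 − F6 = 1563.4 − 1163.6 = 399.81 lb/h.

399.8 lb/h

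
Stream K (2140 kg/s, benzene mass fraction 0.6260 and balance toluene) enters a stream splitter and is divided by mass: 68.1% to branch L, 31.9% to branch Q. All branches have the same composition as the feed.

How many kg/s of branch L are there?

1457 kg/s

Branch L flow = 0.681×2140 = 1457.3 kg/s.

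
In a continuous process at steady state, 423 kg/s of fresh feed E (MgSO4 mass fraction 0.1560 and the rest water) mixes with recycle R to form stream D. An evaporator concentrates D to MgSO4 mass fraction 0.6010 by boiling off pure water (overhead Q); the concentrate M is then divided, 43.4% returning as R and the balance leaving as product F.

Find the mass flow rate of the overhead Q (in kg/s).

Overall MgSO4 balance (none leaves overhead): MgSO4 in fresh feed = MgSO4 in product, i.e. 423×0.156 = (1−0.434)·M·0.601.
M = 65.988/(0.601×0.566) = 193.99 kg/s.
Recycle R = 0.434×193.99 = 84.191 kg/s.
Combined feed D = 423 + 84.191 = 507.19 kg/s.
Overhead Q = D − M = 507.19 − 193.99 = 313.2 kg/s.

313.2 kg/s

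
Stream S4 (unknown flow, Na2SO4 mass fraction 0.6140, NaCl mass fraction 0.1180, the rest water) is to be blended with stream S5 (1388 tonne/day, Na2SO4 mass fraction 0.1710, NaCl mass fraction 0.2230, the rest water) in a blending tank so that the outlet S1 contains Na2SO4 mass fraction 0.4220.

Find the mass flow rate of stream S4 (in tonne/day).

1815 tonne/day

Let S4 be the unknown flow. Total out = 1388 + S4.
Na2SO4 balance: 237.35 + 0.614·S4 = 0.422·(1388 + S4)
(0.614 − 0.422)·S4 = 0.422×1388 − 237.35 = 348.39
S4 = 348.39 / 0.192 = 1814.5 tonne/day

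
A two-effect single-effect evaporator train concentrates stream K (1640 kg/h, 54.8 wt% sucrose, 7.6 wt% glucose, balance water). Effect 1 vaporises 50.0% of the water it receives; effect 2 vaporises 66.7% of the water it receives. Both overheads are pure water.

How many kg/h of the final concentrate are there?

water in feed = 1640×0.376 = 616.64 kg/h.
After stage 1: water left = (1−0.500)×616.64 = 308.32; stream total = 1331.7 kg/h.
After stage 2: water left = (1−0.667)×308.32 = 102.67; final concentrate = 1126 kg/h.

1126 kg/h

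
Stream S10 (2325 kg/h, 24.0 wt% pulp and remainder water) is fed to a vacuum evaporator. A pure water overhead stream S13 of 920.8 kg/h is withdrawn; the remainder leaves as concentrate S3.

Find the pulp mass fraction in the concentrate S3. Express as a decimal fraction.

0.397

pulp is not removed: 2325×0.240 = 558 kg/h of pulp enters S3.
Concentrate = 2325 − 920.8 = 1404.2 kg/h.
Mass fraction = 558/1404.2 = 0.397.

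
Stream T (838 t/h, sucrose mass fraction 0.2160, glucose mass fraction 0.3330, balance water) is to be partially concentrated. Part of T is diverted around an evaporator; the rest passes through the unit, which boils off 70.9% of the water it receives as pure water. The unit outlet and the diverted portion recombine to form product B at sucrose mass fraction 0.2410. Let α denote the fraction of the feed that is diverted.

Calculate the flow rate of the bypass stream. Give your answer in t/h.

All 838×0.216 = 181.01 t/h of sucrose reaches B, so B = 181.01/0.241 = 751.07 t/h and vapour = 86.929 t/h.
The evaporator receives (1−α)·838 of feed at 0.451 water and removes 0.709 of that water:
0.709×0.451×(1−α)×838 = 86.929
(1−α) = 86.929/267.96 = 0.3244;  α = 0.6756.
Bypass flow = 0.6756×838 = 566.14 t/h.

566.1 t/h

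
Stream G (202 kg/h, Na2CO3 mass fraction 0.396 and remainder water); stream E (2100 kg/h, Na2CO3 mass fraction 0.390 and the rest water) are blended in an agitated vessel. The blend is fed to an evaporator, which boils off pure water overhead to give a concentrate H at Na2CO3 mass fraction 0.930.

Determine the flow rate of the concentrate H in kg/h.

966.7 kg/h

Na2CO3 entering = 202×0.396 + 2100×0.390 = 898.99 kg/h.
All Na2CO3 reports to H, so H = 898.99/0.930 = 966.66 kg/h.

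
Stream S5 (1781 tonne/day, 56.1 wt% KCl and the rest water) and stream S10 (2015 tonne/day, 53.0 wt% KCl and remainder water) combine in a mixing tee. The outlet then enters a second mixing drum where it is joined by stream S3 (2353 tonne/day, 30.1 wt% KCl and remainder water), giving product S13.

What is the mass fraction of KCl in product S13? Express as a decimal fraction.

0.451

Overall, product flow = 6149 tonne/day.
KCl in = 1781×0.561 + 2015×0.530 + 2353×0.301 = 2775.3 tonne/day.
KCl fraction in S13 = 0.451.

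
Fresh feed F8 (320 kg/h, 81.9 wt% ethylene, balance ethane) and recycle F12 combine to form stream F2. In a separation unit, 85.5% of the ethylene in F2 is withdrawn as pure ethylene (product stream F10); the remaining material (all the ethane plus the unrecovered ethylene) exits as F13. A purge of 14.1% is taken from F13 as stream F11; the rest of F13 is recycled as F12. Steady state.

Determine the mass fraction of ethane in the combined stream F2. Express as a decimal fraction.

0.578

ethane enters only via F8 and leaves only via the purge: 320×0.181 = 0.141×(ethane in F13), and the separation unit passes all ethane, so ethane in F2 = ethane in F13 = 410.78 kg/h.
ethylene in F2: m_A = 320×0.819 + (1−0.141)·(1−0.855)·m_A, so m_A = 262.08/0.8754 = 299.37 kg/h.
F2 = 299.37 + 410.78 = 710.15 kg/h.
ethane fraction in F2 = 410.78/710.15 = 0.578.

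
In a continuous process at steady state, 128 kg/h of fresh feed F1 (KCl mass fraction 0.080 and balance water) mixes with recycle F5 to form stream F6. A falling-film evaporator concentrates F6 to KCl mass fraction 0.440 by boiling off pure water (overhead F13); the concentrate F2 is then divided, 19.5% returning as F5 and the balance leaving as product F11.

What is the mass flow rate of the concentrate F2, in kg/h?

28.91 kg/h

Overall KCl balance (none leaves overhead): KCl in fresh feed = KCl in product, i.e. 128×0.080 = (1−0.195)·F2·0.440.
F2 = 10.24/(0.440×0.805) = 28.91 kg/h.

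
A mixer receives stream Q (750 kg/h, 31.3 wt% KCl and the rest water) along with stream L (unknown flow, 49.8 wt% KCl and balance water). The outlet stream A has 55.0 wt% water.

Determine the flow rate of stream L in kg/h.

Let L be the unknown flow. Total out = 750 + L.
water balance: 515.25 + 0.502·L = 0.550·(750 + L)
(0.502 − 0.550)·L = 0.550×750 − 515.25 = -102.75
L = -102.75 / -0.048 = 2140.6 kg/h

2141 kg/h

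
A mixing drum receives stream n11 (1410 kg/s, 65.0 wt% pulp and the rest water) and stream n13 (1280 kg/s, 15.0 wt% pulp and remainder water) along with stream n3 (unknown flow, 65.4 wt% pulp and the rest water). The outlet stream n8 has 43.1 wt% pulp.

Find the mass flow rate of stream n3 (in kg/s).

228.2 kg/s

Let n3 be the unknown flow. Total out = 2690 + n3.
pulp balance: 1108.5 + 0.654·n3 = 0.431·(2690 + n3)
(0.654 − 0.431)·n3 = 0.431×2690 − 1108.5 = 50.89
n3 = 50.89 / 0.223 = 228.21 kg/s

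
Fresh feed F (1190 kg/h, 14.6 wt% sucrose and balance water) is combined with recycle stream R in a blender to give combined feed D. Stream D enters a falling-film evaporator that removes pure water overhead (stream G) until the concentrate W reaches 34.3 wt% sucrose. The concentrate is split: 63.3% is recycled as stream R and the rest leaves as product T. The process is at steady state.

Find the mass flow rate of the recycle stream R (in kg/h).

873.7 kg/h

Overall sucrose balance (none leaves overhead): sucrose in fresh feed = sucrose in product, i.e. 1190×0.146 = (1−0.633)·W·0.343.
W = 173.74/(0.343×0.367) = 1380.2 kg/h.
Recycle R = 0.633×1380.2 = 873.66 kg/h.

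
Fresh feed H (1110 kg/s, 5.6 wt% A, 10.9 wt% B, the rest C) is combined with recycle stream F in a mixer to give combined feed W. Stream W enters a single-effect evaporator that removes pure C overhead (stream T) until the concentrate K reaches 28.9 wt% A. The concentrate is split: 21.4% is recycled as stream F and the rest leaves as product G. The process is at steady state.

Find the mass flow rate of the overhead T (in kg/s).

Overall A balance (none leaves overhead): A in fresh feed = A in product, i.e. 1110×0.056 = (1−0.214)·K·0.289.
K = 62.16/(0.289×0.786) = 273.65 kg/s.
Recycle F = 0.214×273.65 = 58.56 kg/s.
Combined feed W = 1110 + 58.56 = 1168.6 kg/s.
Overhead T = W − K = 1168.6 − 273.65 = 894.91 kg/s.

894.9 kg/s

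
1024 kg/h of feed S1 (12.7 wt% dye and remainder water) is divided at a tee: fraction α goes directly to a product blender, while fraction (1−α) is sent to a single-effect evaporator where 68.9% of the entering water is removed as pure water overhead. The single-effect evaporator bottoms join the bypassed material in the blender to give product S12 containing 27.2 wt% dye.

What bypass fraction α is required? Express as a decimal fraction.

All 1024×0.127 = 130.05 kg/h of dye reaches S12, so S12 = 130.05/0.272 = 478.12 kg/h and vapour = 545.88 kg/h.
The evaporator receives (1−α)·1024 of feed at 0.873 water and removes 0.689 of that water:
0.689×0.873×(1−α)×1024 = 545.88
(1−α) = 545.88/615.93 = 0.8863;  α = 0.1137.

0.114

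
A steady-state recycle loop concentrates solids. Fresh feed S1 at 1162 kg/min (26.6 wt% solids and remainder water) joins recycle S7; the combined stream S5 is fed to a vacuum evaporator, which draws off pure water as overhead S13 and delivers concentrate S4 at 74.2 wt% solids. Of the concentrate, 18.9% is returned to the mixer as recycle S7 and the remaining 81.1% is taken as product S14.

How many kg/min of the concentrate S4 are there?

513.6 kg/min

Overall solids balance (none leaves overhead): solids in fresh feed = solids in product, i.e. 1162×0.266 = (1−0.189)·S4·0.742.
S4 = 309.09/(0.742×0.811) = 513.64 kg/min.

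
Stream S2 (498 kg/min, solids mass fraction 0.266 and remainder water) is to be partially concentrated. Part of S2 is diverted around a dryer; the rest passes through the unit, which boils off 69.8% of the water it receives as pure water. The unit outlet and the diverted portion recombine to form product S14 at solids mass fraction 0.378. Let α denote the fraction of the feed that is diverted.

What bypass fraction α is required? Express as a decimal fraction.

All 498×0.266 = 132.47 kg/min of solids reaches S14, so S14 = 132.47/0.378 = 350.44 kg/min and vapour = 147.56 kg/min.
The evaporator receives (1−α)·498 of feed at 0.734 water and removes 0.698 of that water:
0.698×0.734×(1−α)×498 = 147.56
(1−α) = 147.56/255.14 = 0.5783;  α = 0.4217.

0.422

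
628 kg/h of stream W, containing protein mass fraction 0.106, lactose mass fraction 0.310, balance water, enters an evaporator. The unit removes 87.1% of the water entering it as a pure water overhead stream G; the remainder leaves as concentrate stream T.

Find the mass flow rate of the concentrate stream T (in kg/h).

water entering = 628×0.584 = 366.75 kg/h; overhead removed = 0.871×366.75 = 319.44 kg/h.
Concentrate = 628 − 319.44 = 308.56 kg/h.

308.6 kg/h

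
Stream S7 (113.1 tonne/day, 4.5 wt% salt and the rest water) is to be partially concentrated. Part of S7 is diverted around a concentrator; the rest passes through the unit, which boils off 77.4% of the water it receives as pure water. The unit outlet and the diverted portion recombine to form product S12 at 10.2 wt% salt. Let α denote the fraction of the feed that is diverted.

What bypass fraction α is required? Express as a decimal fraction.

0.244

All 113.1×0.045 = 5.0895 tonne/day of salt reaches S12, so S12 = 5.0895/0.102 = 49.897 tonne/day and vapour = 63.203 tonne/day.
The evaporator receives (1−α)·113.1 of feed at 0.955 water and removes 0.774 of that water:
0.774×0.955×(1−α)×113.1 = 63.203
(1−α) = 63.203/83.6 = 0.7560;  α = 0.2440.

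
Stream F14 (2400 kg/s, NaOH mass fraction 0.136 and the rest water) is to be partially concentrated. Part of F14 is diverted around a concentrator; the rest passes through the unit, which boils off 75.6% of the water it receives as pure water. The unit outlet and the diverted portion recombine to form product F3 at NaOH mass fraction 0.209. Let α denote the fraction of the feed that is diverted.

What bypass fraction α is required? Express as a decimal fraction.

All 2400×0.136 = 326.4 kg/s of NaOH reaches F3, so F3 = 326.4/0.209 = 1561.7 kg/s and vapour = 838.28 kg/s.
The evaporator receives (1−α)·2400 of feed at 0.864 water and removes 0.756 of that water:
0.756×0.864×(1−α)×2400 = 838.28
(1−α) = 838.28/1567.6 = 0.5347;  α = 0.4653.

0.465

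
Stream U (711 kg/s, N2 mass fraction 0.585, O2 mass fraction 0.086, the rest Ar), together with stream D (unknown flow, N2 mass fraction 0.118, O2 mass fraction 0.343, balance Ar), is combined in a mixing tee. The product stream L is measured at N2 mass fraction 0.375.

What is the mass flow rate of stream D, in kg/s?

Let D be the unknown flow. Total out = 711 + D.
N2 balance: 415.94 + 0.118·D = 0.375·(711 + D)
(0.118 − 0.375)·D = 0.375×711 − 415.94 = -149.31
D = -149.31 / -0.257 = 580.97 kg/s

581 kg/s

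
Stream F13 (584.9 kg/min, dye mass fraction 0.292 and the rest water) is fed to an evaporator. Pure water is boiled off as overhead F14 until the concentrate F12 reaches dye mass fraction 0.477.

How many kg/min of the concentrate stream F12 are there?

dye is conserved: 584.9×0.292 = 170.79 kg/min all reports to the concentrate.
Concentrate = 170.79/(target fraction) = 358.05 kg/min.

358.1 kg/min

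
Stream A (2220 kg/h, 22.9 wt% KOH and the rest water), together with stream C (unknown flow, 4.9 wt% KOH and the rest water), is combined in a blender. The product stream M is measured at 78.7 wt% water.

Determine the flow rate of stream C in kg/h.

Let C be the unknown flow. Total out = 2220 + C.
water balance: 1711.6 + 0.951·C = 0.787·(2220 + C)
(0.951 − 0.787)·C = 0.787×2220 − 1711.6 = 35.52
C = 35.52 / 0.164 = 216.59 kg/h

216.6 kg/h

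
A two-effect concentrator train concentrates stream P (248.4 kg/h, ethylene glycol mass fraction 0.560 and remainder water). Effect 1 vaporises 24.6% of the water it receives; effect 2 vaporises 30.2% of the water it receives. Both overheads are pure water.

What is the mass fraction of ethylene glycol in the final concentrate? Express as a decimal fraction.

0.707

water in feed = 248.4×0.440 = 109.3 kg/h.
After stage 1: water left = (1−0.246)×109.3 = 82.409; stream total = 221.51 kg/h.
After stage 2: water left = (1−0.302)×82.409 = 57.522; final concentrate = 196.63 kg/h.
ethylene glycol fraction = 139.1/196.63 = 0.707.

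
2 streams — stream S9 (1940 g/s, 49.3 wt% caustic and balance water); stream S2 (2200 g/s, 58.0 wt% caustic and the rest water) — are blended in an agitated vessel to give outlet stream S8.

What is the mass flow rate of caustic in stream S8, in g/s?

caustic out = caustic in = 1940×0.493 + 2200×0.580 = 2232.4 g/s.

2232 g/s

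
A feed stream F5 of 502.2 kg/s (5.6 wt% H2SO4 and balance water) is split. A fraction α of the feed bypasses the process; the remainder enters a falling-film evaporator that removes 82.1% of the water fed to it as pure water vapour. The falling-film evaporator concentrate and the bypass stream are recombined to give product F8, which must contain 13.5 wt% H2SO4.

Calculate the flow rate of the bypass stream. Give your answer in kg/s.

All 502.2×0.056 = 28.123 kg/s of H2SO4 reaches F8, so F8 = 28.123/0.135 = 208.32 kg/s and vapour = 293.88 kg/s.
The evaporator receives (1−α)·502.2 of feed at 0.944 water and removes 0.821 of that water:
0.821×0.944×(1−α)×502.2 = 293.88
(1−α) = 293.88/389.22 = 0.7551;  α = 0.2449.
Bypass flow = 0.2449×502.2 = 123.01 kg/s.

123 kg/s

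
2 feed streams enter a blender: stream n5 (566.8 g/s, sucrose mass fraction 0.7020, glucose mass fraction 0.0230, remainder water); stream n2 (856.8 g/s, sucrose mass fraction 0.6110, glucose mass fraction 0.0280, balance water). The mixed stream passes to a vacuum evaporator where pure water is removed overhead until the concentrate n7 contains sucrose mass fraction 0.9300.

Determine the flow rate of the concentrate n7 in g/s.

990.8 g/s

sucrose entering = 566.8×0.702 + 856.8×0.611 = 921.4 g/s.
All sucrose reports to n7, so n7 = 921.4/0.930 = 990.75 g/s.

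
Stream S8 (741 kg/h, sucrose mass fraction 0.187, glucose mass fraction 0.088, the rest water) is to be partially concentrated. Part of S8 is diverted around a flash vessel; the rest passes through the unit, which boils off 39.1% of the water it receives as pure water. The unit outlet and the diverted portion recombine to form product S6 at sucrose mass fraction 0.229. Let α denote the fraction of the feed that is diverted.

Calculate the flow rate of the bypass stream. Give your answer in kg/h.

All 741×0.187 = 138.57 kg/h of sucrose reaches S6, so S6 = 138.57/0.229 = 605.1 kg/h and vapour = 135.9 kg/h.
The evaporator receives (1−α)·741 of feed at 0.725 water and removes 0.391 of that water:
0.391×0.725×(1−α)×741 = 135.9
(1−α) = 135.9/210.05 = 0.6470;  α = 0.3530.
Bypass flow = 0.3530×741 = 261.58 kg/h.

261.6 kg/h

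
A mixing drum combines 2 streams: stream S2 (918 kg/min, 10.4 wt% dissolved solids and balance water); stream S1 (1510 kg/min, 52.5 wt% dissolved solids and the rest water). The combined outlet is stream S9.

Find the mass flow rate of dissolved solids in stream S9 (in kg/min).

888.2 kg/min

dissolved solids out = dissolved solids in = 918×0.104 + 1510×0.525 = 888.22 kg/min.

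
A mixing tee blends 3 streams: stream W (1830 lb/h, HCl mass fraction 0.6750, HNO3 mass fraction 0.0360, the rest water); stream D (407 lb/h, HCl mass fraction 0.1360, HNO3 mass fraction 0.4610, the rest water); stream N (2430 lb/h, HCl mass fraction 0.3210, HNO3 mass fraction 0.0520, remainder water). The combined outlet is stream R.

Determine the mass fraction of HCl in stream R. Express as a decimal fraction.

0.4437

Total flow out = 1830 + 407 + 2430 = 4667 lb/h.
HCl in = 1830×0.675 + 407×0.136 + 2430×0.321 = 2070.6 lb/h.
HCl mass fraction in R = 2070.6/4667 = 0.4437.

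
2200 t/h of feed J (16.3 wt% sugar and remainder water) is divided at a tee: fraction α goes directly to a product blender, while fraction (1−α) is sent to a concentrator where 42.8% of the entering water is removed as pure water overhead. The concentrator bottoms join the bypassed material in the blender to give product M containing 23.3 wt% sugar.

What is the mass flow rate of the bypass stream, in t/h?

All 2200×0.163 = 358.6 t/h of sugar reaches M, so M = 358.6/0.233 = 1539.1 t/h and vapour = 660.94 t/h.
The evaporator receives (1−α)·2200 of feed at 0.837 water and removes 0.428 of that water:
0.428×0.837×(1−α)×2200 = 660.94
(1−α) = 660.94/788.12 = 0.8386;  α = 0.1614.
Bypass flow = 0.1614×2200 = 355 t/h.

355 t/h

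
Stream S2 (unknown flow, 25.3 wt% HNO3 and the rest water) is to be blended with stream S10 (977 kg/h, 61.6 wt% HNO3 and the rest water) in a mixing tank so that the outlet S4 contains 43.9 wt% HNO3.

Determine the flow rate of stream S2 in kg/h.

929.7 kg/h

Let S2 be the unknown flow. Total out = 977 + S2.
HNO3 balance: 601.83 + 0.253·S2 = 0.439·(977 + S2)
(0.253 − 0.439)·S2 = 0.439×977 − 601.83 = -172.93
S2 = -172.93 / -0.186 = 929.73 kg/h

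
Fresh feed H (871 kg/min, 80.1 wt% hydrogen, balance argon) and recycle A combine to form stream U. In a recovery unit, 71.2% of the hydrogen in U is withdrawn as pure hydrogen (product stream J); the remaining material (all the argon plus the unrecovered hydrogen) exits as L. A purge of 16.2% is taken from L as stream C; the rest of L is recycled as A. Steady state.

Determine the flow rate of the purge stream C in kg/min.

216.2 kg/min

argon enters only via H and leaves only via the purge: 871×0.199 = 0.162×(argon in L), and the recovery unit passes all argon, so argon in U = argon in L = 1069.9 kg/min.
hydrogen in U: m_A = 871×0.801 + (1−0.162)·(1−0.712)·m_A, so m_A = 697.67/0.7587 = 919.61 kg/min.
L = (1−0.712)×919.61 + 1069.9 = 1334.8 kg/min.
Purge C = 0.162×1334.8 = 216.23 kg/min.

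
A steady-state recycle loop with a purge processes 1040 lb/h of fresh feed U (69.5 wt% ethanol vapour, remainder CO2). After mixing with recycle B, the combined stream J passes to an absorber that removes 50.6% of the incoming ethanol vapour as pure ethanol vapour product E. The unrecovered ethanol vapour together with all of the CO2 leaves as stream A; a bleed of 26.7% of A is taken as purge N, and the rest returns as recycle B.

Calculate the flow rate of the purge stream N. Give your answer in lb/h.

466.7 lb/h

CO2 enters only via U and leaves only via the purge: 1040×0.305 = 0.267×(CO2 in A), and the absorber passes all CO2, so CO2 in J = CO2 in A = 1188 lb/h.
ethanol vapour in J: m_A = 1040×0.695 + (1−0.267)·(1−0.506)·m_A, so m_A = 722.8/0.6379 = 1133.1 lb/h.
A = (1−0.506)×1133.1 + 1188 = 1747.8 lb/h.
Purge N = 0.267×1747.8 = 466.65 lb/h.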